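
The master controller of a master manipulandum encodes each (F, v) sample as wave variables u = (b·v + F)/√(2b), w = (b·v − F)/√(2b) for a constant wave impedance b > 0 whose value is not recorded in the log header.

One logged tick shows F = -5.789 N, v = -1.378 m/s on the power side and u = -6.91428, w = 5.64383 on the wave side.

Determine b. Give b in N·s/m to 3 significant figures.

b = 0.425 N·s/m

u + w = -1.27045;  u + w = √(2b)·v, so √(2b) = -1.27045/(-1.378) = 0.92195.
b = (√(2b))²/2 = 0.85000/2 = 0.42500.
(Check via u − w = 2F/√(2b): u − w = -12.55811, 2F/√(2b) = -12.55814.)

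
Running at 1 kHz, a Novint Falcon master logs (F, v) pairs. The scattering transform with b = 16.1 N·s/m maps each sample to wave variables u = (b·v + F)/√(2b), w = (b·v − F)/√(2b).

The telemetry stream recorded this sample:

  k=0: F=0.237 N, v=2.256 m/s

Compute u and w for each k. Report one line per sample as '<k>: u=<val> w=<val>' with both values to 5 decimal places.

0: u=6.44261 w=6.35908

k=0: b·v=16.1×2.256=36.32160; √(2b)=5.67450; u=(36.32160+0.237)/5.67450=6.44261, w=(36.32160−0.237)/5.67450=6.35908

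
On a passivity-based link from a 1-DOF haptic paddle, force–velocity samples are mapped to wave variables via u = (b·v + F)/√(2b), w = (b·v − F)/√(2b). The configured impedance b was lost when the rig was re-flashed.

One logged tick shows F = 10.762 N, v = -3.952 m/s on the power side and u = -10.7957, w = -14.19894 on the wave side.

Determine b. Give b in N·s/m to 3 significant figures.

u + w = -24.99464;  u + w = √(2b)·v, so √(2b) = -24.99464/(-3.952) = 6.32455.
b = (√(2b))²/2 = 39.99999/2 = 20.00000.
(Check via u − w = 2F/√(2b): u − w = 3.40324, 2F/√(2b) = 3.40324.)

b = 20 N·s/m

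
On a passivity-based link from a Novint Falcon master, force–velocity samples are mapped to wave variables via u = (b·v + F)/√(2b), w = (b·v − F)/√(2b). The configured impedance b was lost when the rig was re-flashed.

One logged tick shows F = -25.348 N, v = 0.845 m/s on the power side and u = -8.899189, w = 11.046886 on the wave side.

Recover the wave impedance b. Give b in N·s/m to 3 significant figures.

b = 3.23 N·s/m

u + w = 2.147697;  u + w = √(2b)·v, so √(2b) = 2.147697/0.845 = 2.541653.
b = (√(2b))²/2 = 6.460001/2 = 3.230001.
(Check via u − w = 2F/√(2b): u − w = -19.946075, 2F/√(2b) = -19.946072.)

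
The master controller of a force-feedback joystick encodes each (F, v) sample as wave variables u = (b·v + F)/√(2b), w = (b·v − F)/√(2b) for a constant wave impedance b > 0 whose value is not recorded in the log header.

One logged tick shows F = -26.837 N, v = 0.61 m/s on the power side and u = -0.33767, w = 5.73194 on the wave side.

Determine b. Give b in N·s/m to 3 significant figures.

b = 39.1 N·s/m

u + w = 5.3943;  u + w = √(2b)·v, so √(2b) = 5.3943/0.61 = 8.8431.
b = (√(2b))²/2 = 78.1998/2 = 39.0999.
(Check via u − w = 2F/√(2b): u − w = -6.0696, 2F/√(2b) = -6.0696.)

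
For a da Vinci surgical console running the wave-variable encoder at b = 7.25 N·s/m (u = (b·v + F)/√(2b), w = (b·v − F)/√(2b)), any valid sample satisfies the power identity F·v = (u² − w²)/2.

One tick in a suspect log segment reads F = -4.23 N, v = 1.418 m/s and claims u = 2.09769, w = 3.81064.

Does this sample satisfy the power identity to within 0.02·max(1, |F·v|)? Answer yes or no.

no

F·v = (-4.23)×1.418 = -5.9981 W.
(u² − w²)/2 = (4.4003 − 14.5210)/2 = -5.0603 W.
|Δ| = 0.9378;  2% of max(1, |F·v|) = 0.1200.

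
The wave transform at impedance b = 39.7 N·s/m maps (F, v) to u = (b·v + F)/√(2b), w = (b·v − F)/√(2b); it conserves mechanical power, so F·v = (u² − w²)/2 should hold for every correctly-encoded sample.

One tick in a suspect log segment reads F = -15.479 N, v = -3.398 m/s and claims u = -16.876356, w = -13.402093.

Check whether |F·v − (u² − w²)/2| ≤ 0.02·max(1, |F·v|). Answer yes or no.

yes

F·v = (-15.479)×(-3.398) = 52.597642 W.
(u² − w²)/2 = (284.811392 − 179.616097)/2 = 52.597648 W.
|Δ| = 0.000006;  2% of max(1, |F·v|) = 1.051953.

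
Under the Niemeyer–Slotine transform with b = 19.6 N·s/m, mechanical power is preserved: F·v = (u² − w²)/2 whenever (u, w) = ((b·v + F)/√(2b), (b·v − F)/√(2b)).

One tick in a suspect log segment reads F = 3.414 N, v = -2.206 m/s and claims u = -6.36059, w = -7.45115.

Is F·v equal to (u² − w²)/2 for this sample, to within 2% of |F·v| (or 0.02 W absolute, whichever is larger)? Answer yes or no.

yes

F·v = 3.414×(-2.206) = -7.5313 W.
(u² − w²)/2 = (40.4571 − 55.5196)/2 = -7.5313 W.
|Δ| = 0.0000;  2% of max(1, |F·v|) = 0.1506.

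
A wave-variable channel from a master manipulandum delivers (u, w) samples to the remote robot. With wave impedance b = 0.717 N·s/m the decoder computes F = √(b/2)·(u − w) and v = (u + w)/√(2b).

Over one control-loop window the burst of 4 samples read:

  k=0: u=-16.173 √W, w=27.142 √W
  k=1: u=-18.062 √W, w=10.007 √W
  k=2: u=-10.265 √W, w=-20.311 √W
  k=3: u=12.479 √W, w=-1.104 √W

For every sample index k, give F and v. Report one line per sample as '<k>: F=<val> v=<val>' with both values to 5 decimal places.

k=0: u−w=-43.31500, u+w=10.96900; √(b/2)=0.59875, √(2b)=1.19750; F=0.59875×(-43.315)=-25.93480, v=10.96900/1.19750=9.15994
k=1: u−w=-28.06900, u+w=-8.05500; √(b/2)=0.59875, √(2b)=1.19750; F=0.59875×(-28.069)=-16.80628, v=-8.05500/1.19750=-6.72653
k=2: u−w=10.04600, u+w=-30.57600; √(b/2)=0.59875, √(2b)=1.19750; F=0.59875×10.046=6.01503, v=-30.57600/1.19750=-25.53325
k=3: u−w=13.58300, u+w=11.37500; √(b/2)=0.59875, √(2b)=1.19750; F=0.59875×13.583=8.13280, v=11.37500/1.19750=9.49898

0: F=-25.93480 v=9.15994
1: F=-16.80628 v=-6.72653
2: F=6.01503 v=-25.53325
3: F=8.13280 v=9.49898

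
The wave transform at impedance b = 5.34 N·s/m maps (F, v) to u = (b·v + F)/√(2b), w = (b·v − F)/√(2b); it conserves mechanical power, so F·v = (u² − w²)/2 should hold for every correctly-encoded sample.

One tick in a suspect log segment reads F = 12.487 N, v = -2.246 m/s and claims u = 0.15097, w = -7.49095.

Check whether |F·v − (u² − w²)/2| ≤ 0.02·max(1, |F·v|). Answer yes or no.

F·v = 12.487×(-2.246) = -28.04580 W.
(u² − w²)/2 = (0.02279 − 56.11433)/2 = -28.04577 W.
|Δ| = 0.00003;  2% of max(1, |F·v|) = 0.56092.

yes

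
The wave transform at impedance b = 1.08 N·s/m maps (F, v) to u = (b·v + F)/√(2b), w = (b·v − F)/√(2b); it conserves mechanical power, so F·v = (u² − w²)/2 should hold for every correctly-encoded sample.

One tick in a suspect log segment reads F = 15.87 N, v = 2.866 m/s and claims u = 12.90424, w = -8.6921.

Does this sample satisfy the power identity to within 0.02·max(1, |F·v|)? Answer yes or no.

F·v = 15.87×2.866 = 45.48342 W.
(u² − w²)/2 = (166.51941 − 75.55260)/2 = 45.48340 W.
|Δ| = 0.00002;  2% of max(1, |F·v|) = 0.90967.

yes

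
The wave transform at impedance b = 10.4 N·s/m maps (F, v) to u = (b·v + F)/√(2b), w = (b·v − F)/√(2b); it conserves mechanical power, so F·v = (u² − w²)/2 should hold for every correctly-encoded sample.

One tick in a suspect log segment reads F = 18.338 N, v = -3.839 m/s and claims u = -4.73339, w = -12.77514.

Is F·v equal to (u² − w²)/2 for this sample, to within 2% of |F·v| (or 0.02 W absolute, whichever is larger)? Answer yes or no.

F·v = 18.338×(-3.839) = -70.39958 W.
(u² − w²)/2 = (22.40498 − 163.20420)/2 = -70.39961 W.
|Δ| = 0.00003;  2% of max(1, |F·v|) = 1.40799.

yes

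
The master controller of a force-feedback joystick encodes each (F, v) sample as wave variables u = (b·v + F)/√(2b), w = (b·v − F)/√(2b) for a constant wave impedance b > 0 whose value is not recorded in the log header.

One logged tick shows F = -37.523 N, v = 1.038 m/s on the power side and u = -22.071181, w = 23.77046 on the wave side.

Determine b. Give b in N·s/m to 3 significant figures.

u + w = 1.699279;  u + w = √(2b)·v, so √(2b) = 1.699279/1.038 = 1.637070.
b = (√(2b))²/2 = 2.679999/2 = 1.340000.
(Check via u − w = 2F/√(2b): u − w = -45.841641, 2F/√(2b) = -45.841647.)

b = 1.34 N·s/m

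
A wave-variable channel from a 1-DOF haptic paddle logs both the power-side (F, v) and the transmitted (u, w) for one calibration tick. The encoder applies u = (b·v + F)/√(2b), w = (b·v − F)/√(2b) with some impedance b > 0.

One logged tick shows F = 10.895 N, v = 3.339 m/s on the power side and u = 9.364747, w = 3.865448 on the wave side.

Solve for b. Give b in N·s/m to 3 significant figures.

u + w = 13.230195;  u + w = √(2b)·v, so √(2b) = 13.230195/3.339 = 3.962323.
b = (√(2b))²/2 = 15.700000/2 = 7.850000.
(Check via u − w = 2F/√(2b): u − w = 5.499299, 2F/√(2b) = 5.499300.)

b = 7.85 N·s/m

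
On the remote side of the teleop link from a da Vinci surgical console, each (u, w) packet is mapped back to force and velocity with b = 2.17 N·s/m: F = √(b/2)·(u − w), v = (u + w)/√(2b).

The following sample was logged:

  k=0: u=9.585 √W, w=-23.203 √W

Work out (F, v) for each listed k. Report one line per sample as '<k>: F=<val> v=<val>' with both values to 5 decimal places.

0: F=34.15307 v=-6.53685

k=0: u−w=32.78800, u+w=-13.61800; √(b/2)=1.04163, √(2b)=2.08327; F=1.04163×32.788=34.15307, v=-13.61800/2.08327=-6.53685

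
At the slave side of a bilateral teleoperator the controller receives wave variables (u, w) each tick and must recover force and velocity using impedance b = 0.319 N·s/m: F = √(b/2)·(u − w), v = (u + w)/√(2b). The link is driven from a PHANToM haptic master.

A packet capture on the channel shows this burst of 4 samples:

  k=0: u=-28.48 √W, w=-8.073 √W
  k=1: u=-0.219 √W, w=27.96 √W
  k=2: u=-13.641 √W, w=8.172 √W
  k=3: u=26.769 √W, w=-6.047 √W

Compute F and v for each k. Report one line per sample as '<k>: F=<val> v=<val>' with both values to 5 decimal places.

0: F=-8.15004 v=-45.76281
1: F=-11.25397 v=34.73056
2: F=-8.71156 v=-6.84696
3: F=13.10587 v=25.94307

k=0: u−w=-20.40700, u+w=-36.55300; √(b/2)=0.39937, √(2b)=0.79875; F=0.39937×(-20.407)=-8.15004, v=-36.55300/0.79875=-45.76281
k=1: u−w=-28.17900, u+w=27.74100; √(b/2)=0.39937, √(2b)=0.79875; F=0.39937×(-28.179)=-11.25397, v=27.74100/0.79875=34.73056
k=2: u−w=-21.81300, u+w=-5.46900; √(b/2)=0.39937, √(2b)=0.79875; F=0.39937×(-21.813)=-8.71156, v=-5.46900/0.79875=-6.84696
k=3: u−w=32.81600, u+w=20.72200; √(b/2)=0.39937, √(2b)=0.79875; F=0.39937×32.816=13.10587, v=20.72200/0.79875=25.94307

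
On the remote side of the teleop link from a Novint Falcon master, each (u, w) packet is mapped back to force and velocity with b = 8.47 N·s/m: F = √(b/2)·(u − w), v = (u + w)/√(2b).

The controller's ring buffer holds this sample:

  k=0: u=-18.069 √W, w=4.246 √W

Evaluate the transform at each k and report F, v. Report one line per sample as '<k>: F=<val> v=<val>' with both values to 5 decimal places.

k=0: u−w=-22.31500, u+w=-13.82300; √(b/2)=2.05791, √(2b)=4.11582; F=2.05791×(-22.315)=-45.92230, v=-13.82300/4.11582=-3.35850

0: F=-45.92230 v=-3.35850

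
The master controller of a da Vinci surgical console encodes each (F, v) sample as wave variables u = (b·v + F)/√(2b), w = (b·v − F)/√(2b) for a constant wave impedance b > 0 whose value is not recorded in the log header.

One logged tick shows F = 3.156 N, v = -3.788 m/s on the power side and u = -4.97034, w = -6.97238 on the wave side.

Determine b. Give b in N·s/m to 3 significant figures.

b = 4.97 N·s/m

u + w = -11.94272;  u + w = √(2b)·v, so √(2b) = -11.94272/(-3.788) = 3.15278.
b = (√(2b))²/2 = 9.94000/2 = 4.97000.
(Check via u − w = 2F/√(2b): u − w = 2.00204, 2F/√(2b) = 2.00204.)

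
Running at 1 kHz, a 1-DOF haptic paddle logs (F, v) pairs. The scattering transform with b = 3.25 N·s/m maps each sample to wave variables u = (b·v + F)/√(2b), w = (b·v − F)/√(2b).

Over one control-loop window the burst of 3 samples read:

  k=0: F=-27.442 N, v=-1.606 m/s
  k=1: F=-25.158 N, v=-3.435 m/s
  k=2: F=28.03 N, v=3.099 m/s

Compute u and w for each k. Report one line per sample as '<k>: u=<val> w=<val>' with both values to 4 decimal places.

0: u=-12.8109 w=8.7164
1: u=-14.2466 w=5.4890
2: u=14.9447 w=-7.0438

k=0: b·v=3.25×(-1.606)=-5.2195; √(2b)=2.5495; u=(-5.2195+(-27.442))/2.5495=-12.8109, w=(-5.2195−(-27.442))/2.5495=8.7164
k=1: b·v=3.25×(-3.435)=-11.1638; √(2b)=2.5495; u=(-11.1638+(-25.158))/2.5495=-14.2466, w=(-11.1638−(-25.158))/2.5495=5.4890
k=2: b·v=3.25×3.099=10.0718; √(2b)=2.5495; u=(10.0718+28.03)/2.5495=14.9447, w=(10.0718−28.03)/2.5495=-7.0438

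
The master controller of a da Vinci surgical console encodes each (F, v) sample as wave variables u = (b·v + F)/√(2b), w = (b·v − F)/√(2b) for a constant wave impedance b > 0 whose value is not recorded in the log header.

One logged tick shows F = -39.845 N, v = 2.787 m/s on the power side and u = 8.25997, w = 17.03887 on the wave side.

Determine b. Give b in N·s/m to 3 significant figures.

b = 41.2 N·s/m

u + w = 25.2988;  u + w = √(2b)·v, so √(2b) = 25.2988/2.787 = 9.0774.
b = (√(2b))²/2 = 82.4000/2 = 41.2000.
(Check via u − w = 2F/√(2b): u − w = -8.7789, 2F/√(2b) = -8.7789.)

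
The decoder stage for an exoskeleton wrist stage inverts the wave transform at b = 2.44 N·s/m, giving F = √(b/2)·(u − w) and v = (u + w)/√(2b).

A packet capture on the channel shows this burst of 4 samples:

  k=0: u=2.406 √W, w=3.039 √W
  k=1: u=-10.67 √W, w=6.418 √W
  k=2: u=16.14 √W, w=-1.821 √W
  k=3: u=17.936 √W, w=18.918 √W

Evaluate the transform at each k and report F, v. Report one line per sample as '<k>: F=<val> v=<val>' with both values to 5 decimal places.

k=0: u−w=-0.63300, u+w=5.44500; √(b/2)=1.10454, √(2b)=2.20907; F=1.10454×(-0.633)=-0.69917, v=5.44500/2.20907=2.46484
k=1: u−w=-17.08800, u+w=-4.25200; √(b/2)=1.10454, √(2b)=2.20907; F=1.10454×(-17.088)=-18.87431, v=-4.25200/2.20907=-1.92479
k=2: u−w=17.96100, u+w=14.31900; √(b/2)=1.10454, √(2b)=2.20907; F=1.10454×17.961=19.83857, v=14.31900/2.20907=6.48191
k=3: u−w=-0.98200, u+w=36.85400; √(b/2)=1.10454, √(2b)=2.20907; F=1.10454×(-0.982)=-1.08465, v=36.85400/2.20907=16.68302

0: F=-0.69917 v=2.46484
1: F=-18.87431 v=-1.92479
2: F=19.83857 v=6.48191
3: F=-1.08465 v=16.68302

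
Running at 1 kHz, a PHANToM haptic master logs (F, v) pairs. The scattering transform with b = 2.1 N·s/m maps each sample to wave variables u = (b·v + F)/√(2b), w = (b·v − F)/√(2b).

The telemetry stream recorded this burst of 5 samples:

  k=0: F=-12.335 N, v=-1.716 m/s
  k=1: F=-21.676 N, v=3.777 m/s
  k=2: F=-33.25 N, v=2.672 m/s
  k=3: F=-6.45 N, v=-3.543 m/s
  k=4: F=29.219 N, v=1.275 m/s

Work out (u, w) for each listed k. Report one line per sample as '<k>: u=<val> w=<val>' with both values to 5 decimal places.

0: u=-7.77724 w=4.26049
1: u=-6.70653 w=14.44708
2: u=-13.48635 w=18.96232
3: u=-6.77777 w=-0.48322
4: u=15.56390 w=-12.95093

k=0: b·v=2.1×(-1.716)=-3.60360; √(2b)=2.04939; u=(-3.60360+(-12.335))/2.04939=-7.77724, w=(-3.60360−(-12.335))/2.04939=4.26049
k=1: b·v=2.1×3.777=7.93170; √(2b)=2.04939; u=(7.93170+(-21.676))/2.04939=-6.70653, w=(7.93170−(-21.676))/2.04939=14.44708
k=2: b·v=2.1×2.672=5.61120; √(2b)=2.04939; u=(5.61120+(-33.25))/2.04939=-13.48635, w=(5.61120−(-33.25))/2.04939=18.96232
k=3: b·v=2.1×(-3.543)=-7.44030; √(2b)=2.04939; u=(-7.44030+(-6.45))/2.04939=-6.77777, w=(-7.44030−(-6.45))/2.04939=-0.48322
k=4: b·v=2.1×1.275=2.67750; √(2b)=2.04939; u=(2.67750+29.219)/2.04939=15.56390, w=(2.67750−29.219)/2.04939=-12.95093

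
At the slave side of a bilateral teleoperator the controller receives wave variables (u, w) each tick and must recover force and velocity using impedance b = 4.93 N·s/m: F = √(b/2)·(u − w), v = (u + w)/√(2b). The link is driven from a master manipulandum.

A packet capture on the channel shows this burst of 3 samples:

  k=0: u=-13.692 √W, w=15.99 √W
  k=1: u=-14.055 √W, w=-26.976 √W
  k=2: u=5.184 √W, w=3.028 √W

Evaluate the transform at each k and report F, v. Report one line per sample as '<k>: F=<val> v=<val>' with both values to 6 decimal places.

0: F=-46.601685 v=0.731832
1: F=20.286381 v=-13.066932
2: F=3.384989 v=2.615234

k=0: u−w=-29.682000, u+w=2.298000; √(b/2)=1.570032, √(2b)=3.140064; F=1.570032×(-29.682)=-46.601685, v=2.298000/3.140064=0.731832
k=1: u−w=12.921000, u+w=-41.031000; √(b/2)=1.570032, √(2b)=3.140064; F=1.570032×12.921=20.286381, v=-41.031000/3.140064=-13.066932
k=2: u−w=2.156000, u+w=8.212000; √(b/2)=1.570032, √(2b)=3.140064; F=1.570032×2.156=3.384989, v=8.212000/3.140064=2.615234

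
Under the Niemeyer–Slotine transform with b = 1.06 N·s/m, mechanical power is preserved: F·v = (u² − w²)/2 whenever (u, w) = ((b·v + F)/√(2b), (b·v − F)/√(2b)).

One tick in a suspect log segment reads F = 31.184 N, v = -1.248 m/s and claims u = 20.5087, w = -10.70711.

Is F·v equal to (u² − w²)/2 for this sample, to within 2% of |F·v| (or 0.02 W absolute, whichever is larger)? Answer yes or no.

no

F·v = 31.184×(-1.248) = -38.91763 W.
(u² − w²)/2 = (420.60678 − 114.64220)/2 = 152.98229 W.
|Δ| = 191.89992;  2% of max(1, |F·v|) = 0.77835.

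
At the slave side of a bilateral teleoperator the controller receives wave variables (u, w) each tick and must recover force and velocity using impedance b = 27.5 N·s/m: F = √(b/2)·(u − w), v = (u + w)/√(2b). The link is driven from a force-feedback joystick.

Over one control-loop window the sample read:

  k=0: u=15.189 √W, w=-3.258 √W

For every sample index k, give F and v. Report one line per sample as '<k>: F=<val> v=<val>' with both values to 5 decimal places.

k=0: u−w=18.44700, u+w=11.93100; √(b/2)=3.70810, √(2b)=7.41620; F=3.70810×18.447=68.40331, v=11.93100/7.41620=1.60878

0: F=68.40331 v=1.60878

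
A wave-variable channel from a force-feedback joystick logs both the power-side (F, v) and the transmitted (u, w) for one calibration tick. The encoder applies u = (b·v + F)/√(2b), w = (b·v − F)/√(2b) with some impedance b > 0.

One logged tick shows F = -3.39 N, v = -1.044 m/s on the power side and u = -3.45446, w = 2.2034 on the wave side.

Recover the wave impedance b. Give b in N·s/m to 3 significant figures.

u + w = -1.25106;  u + w = √(2b)·v, so √(2b) = -1.25106/(-1.044) = 1.19833.
b = (√(2b))²/2 = 1.43600/2 = 0.71800.
(Check via u − w = 2F/√(2b): u − w = -5.65786, 2F/√(2b) = -5.65786.)

b = 0.718 N·s/m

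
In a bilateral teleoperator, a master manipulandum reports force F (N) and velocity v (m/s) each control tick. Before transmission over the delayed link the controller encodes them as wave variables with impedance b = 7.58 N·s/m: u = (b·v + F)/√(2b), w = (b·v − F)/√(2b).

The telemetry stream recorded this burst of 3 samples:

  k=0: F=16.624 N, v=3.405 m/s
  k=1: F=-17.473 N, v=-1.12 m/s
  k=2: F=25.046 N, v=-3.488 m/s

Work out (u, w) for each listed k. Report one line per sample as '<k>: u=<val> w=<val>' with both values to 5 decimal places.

k=0: b·v=7.58×3.405=25.80990; √(2b)=3.89358; u=(25.80990+16.624)/3.89358=10.89842, w=(25.80990−16.624)/3.89358=2.35924
k=1: b·v=7.58×(-1.12)=-8.48960; √(2b)=3.89358; u=(-8.48960+(-17.473))/3.89358=-6.66805, w=(-8.48960−(-17.473))/3.89358=2.30723
k=2: b·v=7.58×(-3.488)=-26.43904; √(2b)=3.89358; u=(-26.43904+25.046)/3.89358=-0.35778, w=(-26.43904−25.046)/3.89358=-13.22304

0: u=10.89842 w=2.35924
1: u=-6.66805 w=2.30723
2: u=-0.35778 w=-13.22304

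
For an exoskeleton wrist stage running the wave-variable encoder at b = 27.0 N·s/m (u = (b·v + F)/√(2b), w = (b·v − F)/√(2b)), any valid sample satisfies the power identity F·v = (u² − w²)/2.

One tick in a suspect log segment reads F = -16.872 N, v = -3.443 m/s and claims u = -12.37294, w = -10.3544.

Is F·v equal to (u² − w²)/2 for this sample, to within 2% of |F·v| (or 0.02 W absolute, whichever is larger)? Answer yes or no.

no

F·v = (-16.872)×(-3.443) = 58.0903 W.
(u² − w²)/2 = (153.0896 − 107.2136)/2 = 22.9380 W.
|Δ| = 35.1523;  2% of max(1, |F·v|) = 1.1618.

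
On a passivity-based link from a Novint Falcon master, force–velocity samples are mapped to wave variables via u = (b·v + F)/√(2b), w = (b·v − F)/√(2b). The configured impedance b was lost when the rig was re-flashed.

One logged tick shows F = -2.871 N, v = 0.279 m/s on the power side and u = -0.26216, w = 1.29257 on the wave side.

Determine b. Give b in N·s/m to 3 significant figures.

b = 6.82 N·s/m

u + w = 1.03041;  u + w = √(2b)·v, so √(2b) = 1.03041/0.279 = 3.69323.
b = (√(2b))²/2 = 13.63992/2 = 6.81996.
(Check via u − w = 2F/√(2b): u − w = -1.55473, 2F/√(2b) = -1.55474.)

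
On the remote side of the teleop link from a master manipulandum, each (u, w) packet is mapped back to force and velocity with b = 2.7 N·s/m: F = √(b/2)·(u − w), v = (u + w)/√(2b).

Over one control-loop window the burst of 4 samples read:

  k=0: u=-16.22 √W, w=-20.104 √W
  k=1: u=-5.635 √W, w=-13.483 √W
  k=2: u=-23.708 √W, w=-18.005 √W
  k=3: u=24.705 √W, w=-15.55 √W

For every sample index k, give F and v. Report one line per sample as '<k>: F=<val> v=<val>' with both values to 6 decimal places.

k=0: u−w=3.884000, u+w=-36.324000; √(b/2)=1.161895, √(2b)=2.323790; F=1.161895×3.884=4.512800, v=-36.324000/2.323790=-15.631361
k=1: u−w=7.848000, u+w=-19.118000; √(b/2)=1.161895, √(2b)=2.323790; F=1.161895×7.848=9.118552, v=-19.118000/2.323790=-8.227077
k=2: u−w=-5.703000, u+w=-41.713000; √(b/2)=1.161895, √(2b)=2.323790; F=1.161895×(-5.703)=-6.626287, v=-41.713000/2.323790=-17.950417
k=3: u−w=40.255000, u+w=9.155000; √(b/2)=1.161895, √(2b)=2.323790; F=1.161895×40.255=46.772083, v=9.155000/2.323790=3.939685

0: F=4.512800 v=-15.631361
1: F=9.118552 v=-8.227077
2: F=-6.626287 v=-17.950417
3: F=46.772083 v=3.939685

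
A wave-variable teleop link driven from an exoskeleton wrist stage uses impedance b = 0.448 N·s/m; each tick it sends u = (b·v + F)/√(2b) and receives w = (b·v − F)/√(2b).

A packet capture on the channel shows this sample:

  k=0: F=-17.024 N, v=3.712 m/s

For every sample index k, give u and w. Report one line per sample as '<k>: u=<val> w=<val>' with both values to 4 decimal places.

0: u=-16.2280 w=19.7417

k=0: b·v=0.448×3.712=1.6630; √(2b)=0.9466; u=(1.6630+(-17.024))/0.9466=-16.2280, w=(1.6630−(-17.024))/0.9466=19.7417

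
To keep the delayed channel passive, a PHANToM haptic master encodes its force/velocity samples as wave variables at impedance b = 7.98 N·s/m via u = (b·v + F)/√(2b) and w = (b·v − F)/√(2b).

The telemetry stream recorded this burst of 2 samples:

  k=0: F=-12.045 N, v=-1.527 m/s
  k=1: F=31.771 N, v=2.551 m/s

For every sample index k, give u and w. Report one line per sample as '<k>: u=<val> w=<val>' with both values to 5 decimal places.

k=0: b·v=7.98×(-1.527)=-12.18546; √(2b)=3.99500; u=(-12.18546+(-12.045))/3.99500=-6.06520, w=(-12.18546−(-12.045))/3.99500=-0.03516
k=1: b·v=7.98×2.551=20.35698; √(2b)=3.99500; u=(20.35698+31.771)/3.99500=13.04832, w=(20.35698−31.771)/3.99500=-2.85708

0: u=-6.06520 w=-0.03516
1: u=13.04832 w=-2.85708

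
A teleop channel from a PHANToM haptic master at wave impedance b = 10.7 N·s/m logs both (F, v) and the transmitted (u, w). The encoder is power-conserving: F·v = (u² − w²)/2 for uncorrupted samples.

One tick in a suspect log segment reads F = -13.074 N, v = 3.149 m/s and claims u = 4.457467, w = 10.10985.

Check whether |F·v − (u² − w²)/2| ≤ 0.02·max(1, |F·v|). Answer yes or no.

yes

F·v = (-13.074)×3.149 = -41.170026 W.
(u² − w²)/2 = (19.869012 − 102.209067)/2 = -41.170027 W.
|Δ| = 0.000001;  2% of max(1, |F·v|) = 0.823401.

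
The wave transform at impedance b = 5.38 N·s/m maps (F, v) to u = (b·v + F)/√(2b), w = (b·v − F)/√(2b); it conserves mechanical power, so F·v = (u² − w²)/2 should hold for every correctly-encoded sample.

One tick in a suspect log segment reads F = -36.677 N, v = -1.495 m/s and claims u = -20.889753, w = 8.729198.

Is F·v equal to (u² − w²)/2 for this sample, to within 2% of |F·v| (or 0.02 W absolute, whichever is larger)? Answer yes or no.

no

F·v = (-36.677)×(-1.495) = 54.832115 W.
(u² − w²)/2 = (436.381780 − 76.198898)/2 = 180.091441 W.
|Δ| = 125.259326;  2% of max(1, |F·v|) = 1.096642.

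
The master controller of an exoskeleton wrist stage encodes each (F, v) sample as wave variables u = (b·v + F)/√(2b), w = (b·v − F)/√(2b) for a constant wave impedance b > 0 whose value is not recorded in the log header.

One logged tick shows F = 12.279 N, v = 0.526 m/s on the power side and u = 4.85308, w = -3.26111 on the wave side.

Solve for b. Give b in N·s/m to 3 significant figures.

b = 4.58 N·s/m

u + w = 1.59197;  u + w = √(2b)·v, so √(2b) = 1.59197/0.526 = 3.02656.
b = (√(2b))²/2 = 9.16006/2 = 4.58003.
(Check via u − w = 2F/√(2b): u − w = 8.11419, 2F/√(2b) = 8.11417.)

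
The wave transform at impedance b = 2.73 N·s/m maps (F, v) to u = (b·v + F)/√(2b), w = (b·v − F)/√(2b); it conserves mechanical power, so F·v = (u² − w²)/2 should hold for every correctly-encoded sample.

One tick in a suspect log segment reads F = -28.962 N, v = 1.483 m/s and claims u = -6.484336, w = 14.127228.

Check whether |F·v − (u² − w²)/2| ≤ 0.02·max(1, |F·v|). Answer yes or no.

no

F·v = (-28.962)×1.483 = -42.950646 W.
(u² − w²)/2 = (42.046613 − 199.578571)/2 = -78.765979 W.
|Δ| = 35.815333;  2% of max(1, |F·v|) = 0.859013.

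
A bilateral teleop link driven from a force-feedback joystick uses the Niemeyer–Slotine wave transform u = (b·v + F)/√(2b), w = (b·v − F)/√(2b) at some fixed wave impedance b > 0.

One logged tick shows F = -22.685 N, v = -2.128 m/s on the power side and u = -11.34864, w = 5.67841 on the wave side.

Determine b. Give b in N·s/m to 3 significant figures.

b = 3.55 N·s/m

u + w = -5.67023;  u + w = √(2b)·v, so √(2b) = -5.67023/(-2.128) = 2.66458.
b = (√(2b))²/2 = 7.10000/2 = 3.55000.
(Check via u − w = 2F/√(2b): u − w = -17.02705, 2F/√(2b) = -17.02706.)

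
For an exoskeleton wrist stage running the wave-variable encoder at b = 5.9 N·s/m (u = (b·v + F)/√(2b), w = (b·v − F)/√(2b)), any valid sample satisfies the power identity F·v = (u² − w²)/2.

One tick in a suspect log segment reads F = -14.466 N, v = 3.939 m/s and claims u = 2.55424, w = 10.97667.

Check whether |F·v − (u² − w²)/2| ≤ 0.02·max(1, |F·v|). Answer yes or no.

yes

F·v = (-14.466)×3.939 = -56.9816 W.
(u² − w²)/2 = (6.5241 − 120.4873)/2 = -56.9816 W.
|Δ| = 0.0000;  2% of max(1, |F·v|) = 1.1396.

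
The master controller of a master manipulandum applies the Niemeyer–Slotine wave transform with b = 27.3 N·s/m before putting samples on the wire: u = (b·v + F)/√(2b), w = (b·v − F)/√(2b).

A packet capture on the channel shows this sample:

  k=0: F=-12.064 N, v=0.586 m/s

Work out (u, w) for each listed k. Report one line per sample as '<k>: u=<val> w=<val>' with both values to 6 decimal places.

k=0: b·v=27.3×0.586=15.997800; √(2b)=7.389181; u=(15.997800+(-12.064))/7.389181=0.532373, w=(15.997800−(-12.064))/7.389181=3.797687

0: u=0.532373 w=3.797687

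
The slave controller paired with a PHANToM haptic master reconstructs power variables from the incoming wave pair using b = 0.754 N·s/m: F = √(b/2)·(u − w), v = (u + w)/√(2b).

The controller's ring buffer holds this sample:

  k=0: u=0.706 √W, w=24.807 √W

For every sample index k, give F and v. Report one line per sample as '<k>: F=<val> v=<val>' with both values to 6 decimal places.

0: F=-14.798093 v=20.775948

k=0: u−w=-24.101000, u+w=25.513000; √(b/2)=0.614003, √(2b)=1.228007; F=0.614003×(-24.101)=-14.798093, v=25.513000/1.228007=20.775948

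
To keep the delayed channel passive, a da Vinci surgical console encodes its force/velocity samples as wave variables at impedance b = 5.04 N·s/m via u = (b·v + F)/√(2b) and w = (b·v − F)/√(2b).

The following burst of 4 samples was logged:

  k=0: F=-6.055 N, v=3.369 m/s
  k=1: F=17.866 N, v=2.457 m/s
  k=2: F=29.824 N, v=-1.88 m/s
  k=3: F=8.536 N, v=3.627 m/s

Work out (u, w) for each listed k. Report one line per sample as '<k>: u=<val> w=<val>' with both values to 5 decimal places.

k=0: b·v=5.04×3.369=16.97976; √(2b)=3.17490; u=(16.97976+(-6.055))/3.17490=3.44098, w=(16.97976−(-6.055))/3.17490=7.25527
k=1: b·v=5.04×2.457=12.38328; √(2b)=3.17490; u=(12.38328+17.866)/3.17490=9.52763, w=(12.38328−17.866)/3.17490=-1.72689
k=2: b·v=5.04×(-1.88)=-9.47520; √(2b)=3.17490; u=(-9.47520+29.824)/3.17490=6.40927, w=(-9.47520−29.824)/3.17490=-12.37808
k=3: b·v=5.04×3.627=18.28008; √(2b)=3.17490; u=(18.28008+8.536)/3.17490=8.44627, w=(18.28008−8.536)/3.17490=3.06910

0: u=3.44098 w=7.25527
1: u=9.52763 w=-1.72689
2: u=6.40927 w=-12.37808
3: u=8.44627 w=3.06910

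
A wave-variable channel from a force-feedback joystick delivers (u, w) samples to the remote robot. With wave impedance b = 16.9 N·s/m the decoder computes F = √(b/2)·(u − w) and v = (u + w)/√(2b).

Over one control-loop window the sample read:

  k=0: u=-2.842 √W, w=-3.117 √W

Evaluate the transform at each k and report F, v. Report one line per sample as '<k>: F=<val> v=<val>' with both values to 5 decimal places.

k=0: u−w=0.27500, u+w=-5.95900; √(b/2)=2.90689, √(2b)=5.81378; F=2.90689×0.275=0.79939, v=-5.95900/5.81378=-1.02498

0: F=0.79939 v=-1.02498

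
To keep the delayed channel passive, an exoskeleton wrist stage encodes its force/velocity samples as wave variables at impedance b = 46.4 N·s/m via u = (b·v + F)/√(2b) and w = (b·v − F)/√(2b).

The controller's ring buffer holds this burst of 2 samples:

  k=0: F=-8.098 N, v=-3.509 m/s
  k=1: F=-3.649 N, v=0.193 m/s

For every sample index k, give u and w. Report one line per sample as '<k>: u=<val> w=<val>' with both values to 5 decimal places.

k=0: b·v=46.4×(-3.509)=-162.81760; √(2b)=9.63328; u=(-162.81760+(-8.098))/9.63328=-17.74221, w=(-162.81760−(-8.098))/9.63328=-16.06095
k=1: b·v=46.4×0.193=8.95520; √(2b)=9.63328; u=(8.95520+(-3.649))/9.63328=0.55082, w=(8.95520−(-3.649))/9.63328=1.30840

0: u=-17.74221 w=-16.06095
1: u=0.55082 w=1.30840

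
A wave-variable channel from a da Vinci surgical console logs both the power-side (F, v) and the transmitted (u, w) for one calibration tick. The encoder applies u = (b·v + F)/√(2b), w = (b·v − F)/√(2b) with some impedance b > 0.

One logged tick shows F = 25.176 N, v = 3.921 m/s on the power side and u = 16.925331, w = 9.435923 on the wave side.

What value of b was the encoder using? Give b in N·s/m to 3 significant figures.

u + w = 26.361254;  u + w = √(2b)·v, so √(2b) = 26.361254/3.921 = 6.723095.
b = (√(2b))²/2 = 45.200001/2 = 22.600001.
(Check via u − w = 2F/√(2b): u − w = 7.489408, 2F/√(2b) = 7.489408.)

b = 22.6 N·s/m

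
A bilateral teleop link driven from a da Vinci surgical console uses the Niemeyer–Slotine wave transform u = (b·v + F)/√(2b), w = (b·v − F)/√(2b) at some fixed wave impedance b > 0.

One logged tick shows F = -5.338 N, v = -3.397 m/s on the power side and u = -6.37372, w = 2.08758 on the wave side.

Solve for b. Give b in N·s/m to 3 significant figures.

u + w = -4.28614;  u + w = √(2b)·v, so √(2b) = -4.28614/(-3.397) = 1.26174.
b = (√(2b))²/2 = 1.59199/2 = 0.79600.
(Check via u − w = 2F/√(2b): u − w = -8.46130, 2F/√(2b) = -8.46131.)

b = 0.796 N·s/m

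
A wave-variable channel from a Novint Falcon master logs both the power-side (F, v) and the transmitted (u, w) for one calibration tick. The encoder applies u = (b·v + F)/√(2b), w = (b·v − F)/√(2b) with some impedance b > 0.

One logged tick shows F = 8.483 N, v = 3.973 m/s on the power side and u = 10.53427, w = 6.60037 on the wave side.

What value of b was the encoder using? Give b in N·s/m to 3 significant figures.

b = 9.3 N·s/m

u + w = 17.13464;  u + w = √(2b)·v, so √(2b) = 17.13464/3.973 = 4.31277.
b = (√(2b))²/2 = 18.60000/2 = 9.30000.
(Check via u − w = 2F/√(2b): u − w = 3.93390, 2F/√(2b) = 3.93390.)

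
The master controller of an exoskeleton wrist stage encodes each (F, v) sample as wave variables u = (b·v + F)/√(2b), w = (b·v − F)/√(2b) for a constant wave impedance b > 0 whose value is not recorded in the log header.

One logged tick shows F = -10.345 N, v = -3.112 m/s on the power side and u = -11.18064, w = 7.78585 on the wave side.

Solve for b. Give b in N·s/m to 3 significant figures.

b = 0.595 N·s/m

u + w = -3.3948;  u + w = √(2b)·v, so √(2b) = -3.3948/(-3.112) = 1.0909.
b = (√(2b))²/2 = 1.1900/2 = 0.5950.
(Check via u − w = 2F/√(2b): u − w = -18.9665, 2F/√(2b) = -18.9665.)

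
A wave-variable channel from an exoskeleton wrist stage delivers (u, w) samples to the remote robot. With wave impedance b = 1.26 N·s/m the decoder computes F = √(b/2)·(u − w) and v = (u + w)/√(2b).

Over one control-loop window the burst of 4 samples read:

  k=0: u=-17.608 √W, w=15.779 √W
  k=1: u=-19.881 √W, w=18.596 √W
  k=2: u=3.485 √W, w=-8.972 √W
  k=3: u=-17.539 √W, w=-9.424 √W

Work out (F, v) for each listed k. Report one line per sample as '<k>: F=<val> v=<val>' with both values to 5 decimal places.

k=0: u−w=-33.38700, u+w=-1.82900; √(b/2)=0.79373, √(2b)=1.58745; F=0.79373×(-33.387)=-26.50011, v=-1.82900/1.58745=-1.15216
k=1: u−w=-38.47700, u+w=-1.28500; √(b/2)=0.79373, √(2b)=1.58745; F=0.79373×(-38.477)=-30.54017, v=-1.28500/1.58745=-0.80947
k=2: u−w=12.45700, u+w=-5.48700; √(b/2)=0.79373, √(2b)=1.58745; F=0.79373×12.457=9.88744, v=-5.48700/1.58745=-3.45649
k=3: u−w=-8.11500, u+w=-26.96300; √(b/2)=0.79373, √(2b)=1.58745; F=0.79373×(-8.115)=-6.44108, v=-26.96300/1.58745=-16.98509

0: F=-26.50011 v=-1.15216
1: F=-30.54017 v=-0.80947
2: F=9.88744 v=-3.45649
3: F=-6.44108 v=-16.98509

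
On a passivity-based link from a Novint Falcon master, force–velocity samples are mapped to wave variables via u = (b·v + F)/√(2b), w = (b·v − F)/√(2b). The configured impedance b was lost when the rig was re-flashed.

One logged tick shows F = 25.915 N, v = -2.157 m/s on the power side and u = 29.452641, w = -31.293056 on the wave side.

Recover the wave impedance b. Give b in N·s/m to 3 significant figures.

u + w = -1.840415;  u + w = √(2b)·v, so √(2b) = -1.840415/(-2.157) = 0.853229.
b = (√(2b))²/2 = 0.728000/2 = 0.364000.
(Check via u − w = 2F/√(2b): u − w = 60.745697, 2F/√(2b) = 60.745707.)

b = 0.364 N·s/m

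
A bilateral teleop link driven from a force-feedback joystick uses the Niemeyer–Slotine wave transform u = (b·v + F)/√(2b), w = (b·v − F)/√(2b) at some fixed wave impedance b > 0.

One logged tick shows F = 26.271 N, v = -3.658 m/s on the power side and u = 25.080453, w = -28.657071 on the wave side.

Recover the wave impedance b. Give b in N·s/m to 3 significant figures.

b = 0.478 N·s/m

u + w = -3.576618;  u + w = √(2b)·v, so √(2b) = -3.576618/(-3.658) = 0.977752.
b = (√(2b))²/2 = 0.956000/2 = 0.478000.
(Check via u − w = 2F/√(2b): u − w = 53.737524, 2F/√(2b) = 53.737535.)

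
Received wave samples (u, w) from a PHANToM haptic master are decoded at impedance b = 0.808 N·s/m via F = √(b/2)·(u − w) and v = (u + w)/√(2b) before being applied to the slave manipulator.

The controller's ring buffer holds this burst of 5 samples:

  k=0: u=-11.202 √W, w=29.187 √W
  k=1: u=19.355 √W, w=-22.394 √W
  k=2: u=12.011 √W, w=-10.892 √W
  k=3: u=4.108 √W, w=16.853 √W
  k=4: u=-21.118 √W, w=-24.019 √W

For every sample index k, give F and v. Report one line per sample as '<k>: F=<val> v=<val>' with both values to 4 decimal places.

0: F=-25.6716 v=14.1478
1: F=26.5361 v=-2.3906
2: F=14.5574 v=0.8803
3: F=-8.1008 v=16.4889
4: F=1.8439 v=-35.5068

k=0: u−w=-40.3890, u+w=17.9850; √(b/2)=0.6356, √(2b)=1.2712; F=0.6356×(-40.389)=-25.6716, v=17.9850/1.2712=14.1478
k=1: u−w=41.7490, u+w=-3.0390; √(b/2)=0.6356, √(2b)=1.2712; F=0.6356×41.749=26.5361, v=-3.0390/1.2712=-2.3906
k=2: u−w=22.9030, u+w=1.1190; √(b/2)=0.6356, √(2b)=1.2712; F=0.6356×22.903=14.5574, v=1.1190/1.2712=0.8803
k=3: u−w=-12.7450, u+w=20.9610; √(b/2)=0.6356, √(2b)=1.2712; F=0.6356×(-12.745)=-8.1008, v=20.9610/1.2712=16.4889
k=4: u−w=2.9010, u+w=-45.1370; √(b/2)=0.6356, √(2b)=1.2712; F=0.6356×2.901=1.8439, v=-45.1370/1.2712=-35.5068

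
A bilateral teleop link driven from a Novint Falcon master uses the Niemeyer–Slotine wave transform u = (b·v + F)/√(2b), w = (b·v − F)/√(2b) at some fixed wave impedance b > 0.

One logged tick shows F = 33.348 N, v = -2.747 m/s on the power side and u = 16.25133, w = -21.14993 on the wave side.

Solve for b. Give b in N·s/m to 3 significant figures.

b = 1.59 N·s/m

u + w = -4.89860;  u + w = √(2b)·v, so √(2b) = -4.89860/(-2.747) = 1.78325.
b = (√(2b))²/2 = 3.18000/2 = 1.59000.
(Check via u − w = 2F/√(2b): u − w = 37.40126, 2F/√(2b) = 37.40128.)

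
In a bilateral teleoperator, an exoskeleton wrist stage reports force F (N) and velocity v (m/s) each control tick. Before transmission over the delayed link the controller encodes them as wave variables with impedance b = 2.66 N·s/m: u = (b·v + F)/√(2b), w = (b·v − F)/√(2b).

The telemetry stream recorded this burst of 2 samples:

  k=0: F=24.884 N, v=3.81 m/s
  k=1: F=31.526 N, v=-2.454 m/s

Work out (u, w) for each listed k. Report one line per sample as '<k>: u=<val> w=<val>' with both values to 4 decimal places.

0: u=15.1825 w=-6.3947
1: u=10.8382 w=-16.4983

k=0: b·v=2.66×3.81=10.1346; √(2b)=2.3065; u=(10.1346+24.884)/2.3065=15.1825, w=(10.1346−24.884)/2.3065=-6.3947
k=1: b·v=2.66×(-2.454)=-6.5276; √(2b)=2.3065; u=(-6.5276+31.526)/2.3065=10.8382, w=(-6.5276−31.526)/2.3065=-16.4983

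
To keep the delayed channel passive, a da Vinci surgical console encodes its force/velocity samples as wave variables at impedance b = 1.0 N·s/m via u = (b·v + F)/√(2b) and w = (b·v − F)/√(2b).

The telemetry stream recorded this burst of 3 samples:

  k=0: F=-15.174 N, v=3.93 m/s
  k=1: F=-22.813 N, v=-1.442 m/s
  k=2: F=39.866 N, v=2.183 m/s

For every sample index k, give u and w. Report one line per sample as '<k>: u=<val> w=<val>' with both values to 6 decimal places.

k=0: b·v=1.0×3.93=3.930000; √(2b)=1.414214; u=(3.930000+(-15.174))/1.414214=-7.950709, w=(3.930000−(-15.174))/1.414214=13.508568
k=1: b·v=1.0×(-1.442)=-1.442000; √(2b)=1.414214; u=(-1.442000+(-22.813))/1.414214=-17.150875, w=(-1.442000−(-22.813))/1.414214=15.111579
k=2: b·v=1.0×2.183=2.183000; √(2b)=1.414214; u=(2.183000+39.866)/1.414214=29.733133, w=(2.183000−39.866)/1.414214=-26.645905

0: u=-7.950709 w=13.508568
1: u=-17.150875 w=15.111579
2: u=29.733133 w=-26.645905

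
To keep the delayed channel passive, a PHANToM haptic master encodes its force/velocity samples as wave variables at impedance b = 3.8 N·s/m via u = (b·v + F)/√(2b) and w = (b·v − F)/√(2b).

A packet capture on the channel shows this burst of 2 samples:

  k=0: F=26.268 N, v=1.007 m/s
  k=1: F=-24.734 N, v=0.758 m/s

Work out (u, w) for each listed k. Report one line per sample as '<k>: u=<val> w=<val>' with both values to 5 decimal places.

k=0: b·v=3.8×1.007=3.82660; √(2b)=2.75681; u=(3.82660+26.268)/2.75681=10.91646, w=(3.82660−26.268)/2.75681=-8.14035
k=1: b·v=3.8×0.758=2.88040; √(2b)=2.75681; u=(2.88040+(-24.734))/2.75681=-7.92713, w=(2.88040−(-24.734))/2.75681=10.01680

0: u=10.91646 w=-8.14035
1: u=-7.92713 w=10.01680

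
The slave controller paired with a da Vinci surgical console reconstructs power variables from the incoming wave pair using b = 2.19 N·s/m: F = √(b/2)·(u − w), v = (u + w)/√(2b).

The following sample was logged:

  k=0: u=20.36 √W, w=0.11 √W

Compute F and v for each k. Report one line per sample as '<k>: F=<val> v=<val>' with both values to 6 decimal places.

k=0: u−w=20.250000, u+w=20.470000; √(b/2)=1.046422, √(2b)=2.092845; F=1.046422×20.25=21.190055, v=20.470000/2.092845=9.780944

0: F=21.190055 v=9.780944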